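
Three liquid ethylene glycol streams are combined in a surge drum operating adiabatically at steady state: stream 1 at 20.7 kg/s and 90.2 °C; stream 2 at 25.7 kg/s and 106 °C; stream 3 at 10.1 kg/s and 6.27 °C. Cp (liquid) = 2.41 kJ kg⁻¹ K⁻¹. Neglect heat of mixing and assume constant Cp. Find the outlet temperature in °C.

T_out = 82.4 °C

No heat crosses the boundary, so H_out = H_in.
T_out = Σ ṁᵢCp,ᵢTᵢ / Σ ṁᵢCp,ᵢ
      = 11218 / 136.17 = 82.383 °C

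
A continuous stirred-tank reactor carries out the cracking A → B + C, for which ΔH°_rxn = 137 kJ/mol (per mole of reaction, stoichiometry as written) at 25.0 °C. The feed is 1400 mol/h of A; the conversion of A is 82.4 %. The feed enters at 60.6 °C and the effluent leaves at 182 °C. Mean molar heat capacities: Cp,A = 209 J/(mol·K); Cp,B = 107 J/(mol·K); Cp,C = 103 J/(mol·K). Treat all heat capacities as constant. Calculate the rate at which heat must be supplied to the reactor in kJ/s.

Extent of reaction ξ = 0.824 × 1400 = 1153.6 mol/h
Reaction term: ξ·ΔH°_rxn = 1153.6 × 137 = 158040 kJ/h
Sensible, feed 60.6→25 °C: -10417 kJ/h
Outlet flows (mol/h): A 246.4, B 1153.6, C 1153.6
Sensible, products 25→182 °C: 46119 kJ/h
Q = ΔH = 193750 kJ/h = 53.818 kW
Heat supplied = 53.818 kJ/s

Q_in = 53.8 kJ/s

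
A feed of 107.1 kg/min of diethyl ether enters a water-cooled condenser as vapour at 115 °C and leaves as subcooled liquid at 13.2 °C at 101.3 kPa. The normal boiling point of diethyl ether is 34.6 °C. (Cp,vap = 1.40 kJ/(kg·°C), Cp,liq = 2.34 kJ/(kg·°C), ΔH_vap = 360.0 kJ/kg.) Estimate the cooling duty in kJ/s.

Q_c = 933 kJ/s

vapour 115→34.6 °C: -112.56 kJ/kg
condensation at 34.6 °C: -360 kJ/kg
liquid 34.6→13.2 °C: -50.076 kJ/kg
Δh = -112.56 + -360 + -50.076 = -522.64 kJ/kg
Q = ṁ·Δh = 107.1 kg/min × -522.64 kJ/kg = -55974 kJ/min
|Q| = 932.91 kW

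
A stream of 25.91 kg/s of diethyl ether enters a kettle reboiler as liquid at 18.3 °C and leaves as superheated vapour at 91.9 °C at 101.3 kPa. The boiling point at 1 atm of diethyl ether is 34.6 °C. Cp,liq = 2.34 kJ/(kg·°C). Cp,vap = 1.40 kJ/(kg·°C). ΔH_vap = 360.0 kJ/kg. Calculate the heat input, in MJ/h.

Q = 44600 MJ/h

liquid 18.3→34.6 °C: 38.142 kJ/kg
vaporisation at 34.6 °C: 360 kJ/kg
vapour 34.6→91.9 °C: 80.22 kJ/kg
Δh = 38.142 + 360 + 80.22 = 478.36 kJ/kg
Q = ṁ·Δh = 25.91 kg/s × 478.36 kJ/kg = 12394 kJ/s
|Q| = 12394 kW = 44620 MJ/h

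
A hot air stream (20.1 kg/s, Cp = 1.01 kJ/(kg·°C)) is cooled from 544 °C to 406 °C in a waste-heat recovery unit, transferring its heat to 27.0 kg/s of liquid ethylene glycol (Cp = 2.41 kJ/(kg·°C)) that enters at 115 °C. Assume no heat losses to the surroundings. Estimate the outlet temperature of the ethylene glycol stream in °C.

Heat released by hot stream: Q = 20.1 × 1.01 × (544 − 406) = 2801.5 kJ/s
Energy balance on cold side (adiabatic exchanger): Q = ṁ_c·Cp_c·(T_c,out − T_c,in)
T_c,out = 115 + 2801.5/(27.0 × 2.41) = 158.05 °C

T_c,out = 158 °C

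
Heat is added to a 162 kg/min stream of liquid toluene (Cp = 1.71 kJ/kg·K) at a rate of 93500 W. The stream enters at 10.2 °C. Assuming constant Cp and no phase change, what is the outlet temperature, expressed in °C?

T_out = 30.5 °C

Q = 93500 W = 5610 kJ/min
ΔT = Q/(ṁ·Cp) = 5610/(162×1.71) = 20.251 K
T_out = 10.2 + 20.251 = 30.451 °C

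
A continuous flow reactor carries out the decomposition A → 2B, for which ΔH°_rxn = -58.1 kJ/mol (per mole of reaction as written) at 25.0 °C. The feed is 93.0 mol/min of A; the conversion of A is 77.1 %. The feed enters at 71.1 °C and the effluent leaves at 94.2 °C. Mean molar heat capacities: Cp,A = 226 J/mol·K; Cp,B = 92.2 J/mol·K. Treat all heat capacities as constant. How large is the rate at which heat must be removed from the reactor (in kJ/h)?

Extent of reaction ξ = 0.771 × 93.0 = 71.703 mol/min
Reaction term: ξ·ΔH°_rxn = 71.703 × -58.1 = -4165.9 kJ/min
Sensible, feed 71.1→25 °C: -968.93 kJ/min
Outlet flows (mol/min): A 21.297, B 143.41
Sensible, products 25→94.2 °C: 1248 kJ/min
Q = ΔH = -3886.8 kJ/min = -64.781 kW
Heat removed = 233210 kJ/h

Q_out = 233000 kJ/h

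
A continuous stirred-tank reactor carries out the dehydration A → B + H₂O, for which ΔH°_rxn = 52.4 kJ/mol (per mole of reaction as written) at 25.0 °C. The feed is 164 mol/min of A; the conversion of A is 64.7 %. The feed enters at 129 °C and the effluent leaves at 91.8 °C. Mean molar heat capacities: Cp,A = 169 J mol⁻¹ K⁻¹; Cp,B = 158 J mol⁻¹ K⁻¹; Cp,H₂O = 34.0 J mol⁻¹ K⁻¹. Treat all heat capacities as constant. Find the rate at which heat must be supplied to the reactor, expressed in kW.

Extent of reaction ξ = 0.647 × 164 = 106.11 mol/min
Reaction term: ξ·ΔH°_rxn = 106.11 × 52.4 = 5560.1 kJ/min
Sensible, feed 129→25 °C: -2882.5 kJ/min
Outlet flows (mol/min): A 57.892, B 106.11, H₂O 106.11
Sensible, products 25→91.8 °C: 2014.5 kJ/min
Q = ΔH = 4692 kJ/min = 78.201 kW
Heat supplied = 78.201 kW

Q_in = 78.2 kW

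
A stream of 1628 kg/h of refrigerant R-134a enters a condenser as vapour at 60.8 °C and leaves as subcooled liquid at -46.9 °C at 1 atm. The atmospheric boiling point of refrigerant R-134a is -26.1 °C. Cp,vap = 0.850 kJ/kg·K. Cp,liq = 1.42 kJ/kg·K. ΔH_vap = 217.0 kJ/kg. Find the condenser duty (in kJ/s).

Q_c = 145 kJ/s

vapour 60.8→-26.1 °C: -73.865 kJ/kg
condensation at -26.1 °C: -217 kJ/kg
liquid -26.1→-46.9 °C: -29.536 kJ/kg
Δh = -73.865 + -217 + -29.536 = -320.4 kJ/kg
Q = ṁ·Δh = 1628 kg/h × -320.4 kJ/kg = -521610 kJ/h
|Q| = 144.89 kW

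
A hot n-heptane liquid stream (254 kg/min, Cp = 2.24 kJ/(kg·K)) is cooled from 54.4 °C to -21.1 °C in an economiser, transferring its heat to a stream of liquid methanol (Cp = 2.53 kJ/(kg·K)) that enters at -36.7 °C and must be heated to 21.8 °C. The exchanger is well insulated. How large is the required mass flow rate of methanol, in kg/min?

ṁ_c = 290 kg/min

Heat released by hot stream: Q = 254 × 2.24 × (54.4 − -21.1) = 42956 kJ/min
Energy balance on cold side (adiabatic exchanger): Q = ṁ_c·Cp_c·(T_c,out − T_c,in)
ṁ_c = 42956 / [2.53 × (21.8 − -36.7)] = 290.24 kg/min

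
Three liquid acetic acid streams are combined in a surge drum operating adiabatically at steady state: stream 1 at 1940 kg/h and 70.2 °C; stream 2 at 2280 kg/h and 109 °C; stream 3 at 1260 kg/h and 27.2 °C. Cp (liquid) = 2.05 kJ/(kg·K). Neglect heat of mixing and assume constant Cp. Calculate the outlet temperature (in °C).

T_out = 76.5 °C

No heat crosses the boundary, so H_out = H_in.
Σ ṁᵢCp,ᵢTᵢ = 1940×2.05×70.2 + 2280×2.05×109 + 1260×2.05×27.2 = 858910
Σ ṁᵢCp,ᵢ = 1940×2.05 + 2280×2.05 + 1260×2.05 = 11234
T_out = 858910 / 11234 = 76.456 °C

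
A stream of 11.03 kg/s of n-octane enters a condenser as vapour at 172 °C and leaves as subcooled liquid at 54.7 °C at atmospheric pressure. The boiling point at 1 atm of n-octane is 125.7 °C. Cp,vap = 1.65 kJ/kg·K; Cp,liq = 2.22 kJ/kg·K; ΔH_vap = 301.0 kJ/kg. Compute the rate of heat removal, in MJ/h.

Q_c = 21200 MJ/h

vapour 172→125.7 °C: -76.395 kJ/kg
condensation at 125.7 °C: -301 kJ/kg
liquid 125.7→54.7 °C: -157.62 kJ/kg
Δh = -76.395 + -301 + -157.62 = -535.01 kJ/kg
Q = ṁ·Δh = 11.03 kg/s × -535.01 kJ/kg = -5901.2 kJ/s
|Q| = 5901.2 kW = 21244 MJ/h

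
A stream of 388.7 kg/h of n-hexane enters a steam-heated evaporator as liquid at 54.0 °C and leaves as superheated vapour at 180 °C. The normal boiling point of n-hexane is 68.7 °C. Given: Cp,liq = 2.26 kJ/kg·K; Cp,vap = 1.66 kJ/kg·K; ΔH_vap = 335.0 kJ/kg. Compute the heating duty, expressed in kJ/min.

liquid 54.0→68.7 °C: 33.222 kJ/kg
vaporisation at 68.7 °C: 335 kJ/kg
vapour 68.7→180 °C: 184.76 kJ/kg
Δh = 33.222 + 335 + 184.76 = 552.98 kJ/kg
Q = ṁ·Δh = 388.7 kg/h × 552.98 kJ/kg = 214940 kJ/h
|Q| = 59.706 kW = 3582.4 kJ/min

Q = 3580 kJ/min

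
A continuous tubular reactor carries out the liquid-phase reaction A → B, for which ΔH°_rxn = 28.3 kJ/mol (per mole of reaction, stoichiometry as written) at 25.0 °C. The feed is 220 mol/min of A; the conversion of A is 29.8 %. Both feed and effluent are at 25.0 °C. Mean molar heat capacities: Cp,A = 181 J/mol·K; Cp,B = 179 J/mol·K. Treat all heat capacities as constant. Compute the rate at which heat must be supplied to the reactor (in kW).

Q_in = 30.9 kW

Extent of reaction ξ = 0.298 × 220 = 65.56 mol/min
Reaction term: ξ·ΔH°_rxn = 65.56 × 28.3 = 1855.3 kJ/min
Q = ΔH = 1855.3 kJ/min = 30.922 kW
Heat supplied = 30.922 kW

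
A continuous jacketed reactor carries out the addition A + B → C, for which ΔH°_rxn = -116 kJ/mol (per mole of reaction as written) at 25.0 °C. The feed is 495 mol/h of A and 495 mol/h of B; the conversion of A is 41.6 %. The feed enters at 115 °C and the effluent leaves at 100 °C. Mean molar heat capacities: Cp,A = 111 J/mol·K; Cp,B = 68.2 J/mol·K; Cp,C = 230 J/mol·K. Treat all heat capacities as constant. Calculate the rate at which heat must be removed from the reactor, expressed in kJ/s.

Q_out = 6.79 kJ/s

Extent of reaction ξ = 0.416 × 495 = 205.92 mol/h
Reaction term: ξ·ΔH°_rxn = 205.92 × -116 = -23887 kJ/h
Sensible, feed 115→25 °C: -7983.4 kJ/h
Outlet flows (mol/h): A 289.08, B 289.08, C 205.92
Sensible, products 25→100 °C: 7437.4 kJ/h
Q = ΔH = -24433 kJ/h = -6.7869 kW
Heat removed = 6.7869 kJ/s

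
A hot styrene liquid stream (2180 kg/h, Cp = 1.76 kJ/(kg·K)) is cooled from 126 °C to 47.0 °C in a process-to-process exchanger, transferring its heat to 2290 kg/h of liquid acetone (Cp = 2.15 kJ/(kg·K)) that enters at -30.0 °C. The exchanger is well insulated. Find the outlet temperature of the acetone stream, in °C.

Heat released by hot stream: Q = 2180 × 1.76 × (126 − 47.0) = 303110 kJ/h
Energy balance on cold side (adiabatic exchanger): Q = ṁ_c·Cp_c·(T_c,out − T_c,in)
T_c,out = -30.0 + 303110/(2290 × 2.15) = 31.563 °C

T_c,out = 31.6 °C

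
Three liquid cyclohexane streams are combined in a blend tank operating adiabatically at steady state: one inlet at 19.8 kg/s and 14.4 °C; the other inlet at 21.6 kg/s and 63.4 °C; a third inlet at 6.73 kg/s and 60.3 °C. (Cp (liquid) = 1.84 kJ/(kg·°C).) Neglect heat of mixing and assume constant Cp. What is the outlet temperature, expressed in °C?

T_out = 42.8 °C

Energy balance with Q = 0: Σ ṁᵢCp,ᵢ(T_out − Tᵢ) = 0
Σ ṁᵢCp,ᵢTᵢ = 19.8×1.84×14.4 + 21.6×1.84×63.4 + 6.73×1.84×60.3 = 3791.1
Σ ṁᵢCp,ᵢ = 19.8×1.84 + 21.6×1.84 + 6.73×1.84 = 88.559
T_out = 3791.1 / 88.559 = 42.809 °C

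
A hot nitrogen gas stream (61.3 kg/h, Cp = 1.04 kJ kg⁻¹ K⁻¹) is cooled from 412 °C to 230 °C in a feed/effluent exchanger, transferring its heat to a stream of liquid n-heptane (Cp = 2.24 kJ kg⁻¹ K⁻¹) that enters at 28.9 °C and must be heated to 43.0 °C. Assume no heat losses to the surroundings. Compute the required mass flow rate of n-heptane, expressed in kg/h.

ṁ_c = 367 kg/h

Heat released by hot stream: Q = 61.3 × 1.04 × (412 − 230) = 11603 kJ/h
Energy balance on cold side (adiabatic exchanger): Q = ṁ_c·Cp_c·(T_c,out − T_c,in)
ṁ_c = 11603 / [2.24 × (43.0 − 28.9)] = 367.37 kg/h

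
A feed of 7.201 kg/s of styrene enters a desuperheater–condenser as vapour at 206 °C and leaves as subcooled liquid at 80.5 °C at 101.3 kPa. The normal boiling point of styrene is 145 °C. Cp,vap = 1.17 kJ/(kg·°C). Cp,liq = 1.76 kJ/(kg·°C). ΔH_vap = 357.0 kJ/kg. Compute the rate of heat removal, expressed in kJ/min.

vapour 206→145 °C: -71.37 kJ/kg
condensation at 145 °C: -357 kJ/kg
liquid 145→80.5 °C: -113.52 kJ/kg
Δh = -71.37 + -357 + -113.52 = -541.89 kJ/kg
Q = ṁ·Δh = 7.201 kg/s × -541.89 kJ/kg = -3902.1 kJ/s
|Q| = 3902.1 kW = 234130 kJ/min

Q_c = 234000 kJ/min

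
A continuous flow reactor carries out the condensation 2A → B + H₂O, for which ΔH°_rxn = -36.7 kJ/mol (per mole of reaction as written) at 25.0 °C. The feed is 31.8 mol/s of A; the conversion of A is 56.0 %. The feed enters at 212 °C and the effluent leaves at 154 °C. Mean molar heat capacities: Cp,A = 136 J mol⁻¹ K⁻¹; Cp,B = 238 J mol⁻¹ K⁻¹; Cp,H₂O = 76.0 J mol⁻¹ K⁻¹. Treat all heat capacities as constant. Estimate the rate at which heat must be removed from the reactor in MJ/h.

Q_out = 1910 MJ/h

Extent of reaction ξ = 0.560 × 31.8 / 2 = 8.904 mol/s
Reaction term: ξ·ΔH°_rxn = 8.904 × -36.7 = -326.78 kJ/s
Sensible, feed 212→25 °C: -808.74 kJ/s
Outlet flows (mol/s): A 13.992, B 8.904, H₂O 8.904
Sensible, products 25→154 °C: 606.14 kJ/s
Q = ΔH = -529.37 kJ/s = -529.37 kW
Heat removed = 1905.7 MJ/h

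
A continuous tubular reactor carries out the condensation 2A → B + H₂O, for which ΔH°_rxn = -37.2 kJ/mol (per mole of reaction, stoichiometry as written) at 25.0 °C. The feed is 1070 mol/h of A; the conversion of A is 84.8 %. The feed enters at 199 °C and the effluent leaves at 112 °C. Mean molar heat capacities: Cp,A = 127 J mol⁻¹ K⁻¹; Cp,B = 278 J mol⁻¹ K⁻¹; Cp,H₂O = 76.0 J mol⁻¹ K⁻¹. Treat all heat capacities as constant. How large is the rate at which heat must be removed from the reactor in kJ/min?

Q_out = 413 kJ/min

Extent of reaction ξ = 0.848 × 1070 / 2 = 453.68 mol/h
Reaction term: ξ·ΔH°_rxn = 453.68 × -37.2 = -16877 kJ/h
Sensible, feed 199→25 °C: -23645 kJ/h
Outlet flows (mol/h): A 162.64, B 453.68, H₂O 453.68
Sensible, products 25→112 °C: 15769 kJ/h
Q = ΔH = -24752 kJ/h = -6.8756 kW
Heat removed = 412.54 kJ/min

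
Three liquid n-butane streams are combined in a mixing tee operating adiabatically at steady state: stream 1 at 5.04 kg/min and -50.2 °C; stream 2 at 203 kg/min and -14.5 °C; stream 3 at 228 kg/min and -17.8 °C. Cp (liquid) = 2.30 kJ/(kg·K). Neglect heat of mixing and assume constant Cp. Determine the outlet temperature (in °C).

Adiabatic, steady state ⇒ Σ ṁᵢCp,ᵢ(T_out − Tᵢ) = 0
T_out = Σ ṁᵢCp,ᵢTᵢ / Σ ṁᵢCp,ᵢ
      = -16686 / 1002.9 = -16.638 °C

T_out = -16.6 °C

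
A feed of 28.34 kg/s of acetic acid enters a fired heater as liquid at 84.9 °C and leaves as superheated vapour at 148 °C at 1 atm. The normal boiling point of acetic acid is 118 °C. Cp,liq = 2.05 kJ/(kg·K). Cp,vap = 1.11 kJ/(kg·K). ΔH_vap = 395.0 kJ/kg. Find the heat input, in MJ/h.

Q = 50600 MJ/h

liquid 84.9→118 °C: 67.855 kJ/kg
vaporisation at 118 °C: 395 kJ/kg
vapour 118→148 °C: 33.3 kJ/kg
Δh = 67.855 + 395 + 33.3 = 496.15 kJ/kg
Q = ṁ·Δh = 28.34 kg/s × 496.15 kJ/kg = 14061 kJ/s
|Q| = 14061 kW = 50620 MJ/h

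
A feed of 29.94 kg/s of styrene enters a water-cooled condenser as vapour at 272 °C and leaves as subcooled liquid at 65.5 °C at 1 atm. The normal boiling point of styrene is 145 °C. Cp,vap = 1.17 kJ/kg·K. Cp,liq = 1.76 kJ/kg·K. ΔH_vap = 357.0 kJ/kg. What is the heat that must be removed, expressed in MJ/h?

Q_c = 69600 MJ/h

vapour 272→145 °C: -148.59 kJ/kg
condensation at 145 °C: -357 kJ/kg
liquid 145→65.5 °C: -139.92 kJ/kg
Δh = -148.59 + -357 + -139.92 = -645.51 kJ/kg
Q = ṁ·Δh = 29.94 kg/s × -645.51 kJ/kg = -19327 kJ/s
|Q| = 19327 kW = 69576 MJ/h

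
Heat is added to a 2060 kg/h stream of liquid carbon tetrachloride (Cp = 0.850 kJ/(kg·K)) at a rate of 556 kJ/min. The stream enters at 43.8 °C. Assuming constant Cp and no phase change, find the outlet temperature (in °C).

Q = 556 kJ/min = 33360 kJ/h
ΔT = Q/(ṁ·Cp) = 33360/(2060×0.850) = 19.052 K
T_out = 43.8 + 19.052 = 62.852 °C

T_out = 62.9 °C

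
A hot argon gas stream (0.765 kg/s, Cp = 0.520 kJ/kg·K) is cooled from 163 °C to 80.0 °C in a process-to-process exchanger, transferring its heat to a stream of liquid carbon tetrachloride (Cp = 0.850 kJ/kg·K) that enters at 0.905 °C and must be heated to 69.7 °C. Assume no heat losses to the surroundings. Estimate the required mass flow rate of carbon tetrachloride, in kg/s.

Heat released by hot stream: Q = 0.765 × 0.520 × (163 − 80.0) = 33.017 kJ/s
Energy balance on cold side (adiabatic exchanger): Q = ṁ_c·Cp_c·(T_c,out − T_c,in)
ṁ_c = 33.017 / [0.850 × (69.7 − 0.905)] = 0.56463 kg/s

ṁ_c = 0.565 kg/s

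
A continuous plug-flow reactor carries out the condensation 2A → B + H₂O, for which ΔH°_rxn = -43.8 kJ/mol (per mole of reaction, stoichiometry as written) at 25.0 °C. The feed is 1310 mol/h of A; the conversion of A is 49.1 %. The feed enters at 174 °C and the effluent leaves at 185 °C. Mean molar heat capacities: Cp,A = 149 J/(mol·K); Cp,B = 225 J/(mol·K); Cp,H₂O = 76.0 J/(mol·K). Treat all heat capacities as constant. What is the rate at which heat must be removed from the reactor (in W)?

Q_out = 3270 W

Extent of reaction ξ = 0.491 × 1310 / 2 = 321.61 mol/h
Reaction term: ξ·ΔH°_rxn = 321.61 × -43.8 = -14086 kJ/h
Sensible, feed 174→25 °C: -29083 kJ/h
Outlet flows (mol/h): A 666.79, B 321.61, H₂O 321.61
Sensible, products 25→185 °C: 31385 kJ/h
Q = ΔH = -11785 kJ/h = -3.2736 kW
Heat removed = 3273.6 W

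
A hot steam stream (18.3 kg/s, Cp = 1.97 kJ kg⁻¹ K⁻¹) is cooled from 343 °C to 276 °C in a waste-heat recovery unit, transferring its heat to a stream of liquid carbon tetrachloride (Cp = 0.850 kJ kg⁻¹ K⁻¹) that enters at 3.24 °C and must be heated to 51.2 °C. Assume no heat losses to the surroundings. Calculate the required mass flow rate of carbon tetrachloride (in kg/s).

ṁ_c = 59.3 kg/s

Heat released by hot stream: Q = 18.3 × 1.97 × (343 − 276) = 2415.4 kJ/s
Energy balance on cold side (adiabatic exchanger): Q = ṁ_c·Cp_c·(T_c,out − T_c,in)
ṁ_c = 2415.4 / [0.850 × (51.2 − 3.24)] = 59.251 kg/s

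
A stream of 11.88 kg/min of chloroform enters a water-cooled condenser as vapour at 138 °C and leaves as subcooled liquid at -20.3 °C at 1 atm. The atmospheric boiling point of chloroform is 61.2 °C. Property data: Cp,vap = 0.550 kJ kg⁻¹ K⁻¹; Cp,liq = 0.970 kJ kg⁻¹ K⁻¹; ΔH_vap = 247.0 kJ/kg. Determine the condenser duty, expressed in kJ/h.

Q_c = 263000 kJ/h

vapour 138→61.2 °C: -42.24 kJ/kg
condensation at 61.2 °C: -247 kJ/kg
liquid 61.2→-20.3 °C: -79.055 kJ/kg
Δh = -42.24 + -247 + -79.055 = -368.3 kJ/kg
Q = ṁ·Δh = 11.88 kg/min × -368.3 kJ/kg = -4375.3 kJ/min
|Q| = 72.922 kW = 262520 kJ/h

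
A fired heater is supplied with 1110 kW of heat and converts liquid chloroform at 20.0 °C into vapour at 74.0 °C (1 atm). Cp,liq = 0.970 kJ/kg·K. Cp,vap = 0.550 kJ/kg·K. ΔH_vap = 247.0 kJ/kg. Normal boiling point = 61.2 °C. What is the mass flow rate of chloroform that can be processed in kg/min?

Δh = 0.970×(61.2−20.0) + 247.0 + 0.550×(74.0−61.2) = 294 kJ/kg
Q = 1110 kW = 1110 kJ/s = 66600 kJ/min
ṁ = Q/Δh = 66600 / 294 = 226.53 kg/min

ṁ = 227 kg/min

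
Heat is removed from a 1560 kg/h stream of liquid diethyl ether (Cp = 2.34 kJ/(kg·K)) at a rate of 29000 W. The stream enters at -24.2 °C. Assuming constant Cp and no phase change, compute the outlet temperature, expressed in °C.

T_out = -52.8 °C

Q = 29000 W = 104400 kJ/h
ΔT = Q/(ṁ·Cp) = 104400/(1560×2.34) = 28.6 K
T_out = -24.2 − 28.6 = -52.8 °C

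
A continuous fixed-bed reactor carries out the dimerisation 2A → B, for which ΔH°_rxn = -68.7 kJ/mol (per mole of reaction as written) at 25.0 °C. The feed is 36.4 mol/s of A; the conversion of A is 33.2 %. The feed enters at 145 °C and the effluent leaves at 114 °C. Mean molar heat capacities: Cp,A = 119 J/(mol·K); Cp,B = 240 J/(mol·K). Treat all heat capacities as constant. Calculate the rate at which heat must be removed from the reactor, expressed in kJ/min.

Q_out = 32900 kJ/min

Extent of reaction ξ = 0.332 × 36.4 / 2 = 6.0424 mol/s
Reaction term: ξ·ΔH°_rxn = 6.0424 × -68.7 = -415.11 kJ/s
Sensible, feed 145→25 °C: -519.79 kJ/s
Outlet flows (mol/s): A 24.315, B 6.0424
Sensible, products 25→114 °C: 386.59 kJ/s
Q = ΔH = -548.32 kJ/s = -548.32 kW
Heat removed = 32899 kJ/min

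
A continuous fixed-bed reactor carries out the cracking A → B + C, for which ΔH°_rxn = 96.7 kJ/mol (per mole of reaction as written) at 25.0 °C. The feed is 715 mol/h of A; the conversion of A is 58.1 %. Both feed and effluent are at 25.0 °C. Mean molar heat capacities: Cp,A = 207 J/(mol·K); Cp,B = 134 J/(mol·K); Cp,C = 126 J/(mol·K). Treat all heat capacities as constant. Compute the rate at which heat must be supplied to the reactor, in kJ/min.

Q_in = 670 kJ/min

Extent of reaction ξ = 0.581 × 715 = 415.41 mol/h
Reaction term: ξ·ΔH°_rxn = 415.41 × 96.7 = 40171 kJ/h
Q = ΔH = 40171 kJ/h = 11.159 kW
Heat supplied = 669.51 kJ/min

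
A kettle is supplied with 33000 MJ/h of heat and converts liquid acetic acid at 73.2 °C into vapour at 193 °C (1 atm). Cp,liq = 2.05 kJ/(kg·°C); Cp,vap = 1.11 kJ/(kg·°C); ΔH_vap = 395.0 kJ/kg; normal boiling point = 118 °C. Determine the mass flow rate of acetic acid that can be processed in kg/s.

Δh = 2.05×(118−73.2) + 395.0 + 1.11×(193−118) = 570.09 kJ/kg
Q = 33000 MJ/h = 9166.7 kJ/s = 9166.7 kJ/s
ṁ = Q/Δh = 9166.7 / 570.09 = 16.079 kg/s

ṁ = 16.1 kg/s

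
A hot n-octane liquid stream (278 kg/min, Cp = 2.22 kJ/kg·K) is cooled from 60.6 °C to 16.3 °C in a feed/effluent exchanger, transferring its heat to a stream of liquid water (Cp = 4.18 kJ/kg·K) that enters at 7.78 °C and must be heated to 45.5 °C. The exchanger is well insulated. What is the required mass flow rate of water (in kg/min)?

ṁ_c = 173 kg/min

Heat released by hot stream: Q = 278 × 2.22 × (60.6 − 16.3) = 27340 kJ/min
Energy balance on cold side (adiabatic exchanger): Q = ṁ_c·Cp_c·(T_c,out − T_c,in)
ṁ_c = 27340 / [4.18 × (45.5 − 7.78)] = 173.4 kg/min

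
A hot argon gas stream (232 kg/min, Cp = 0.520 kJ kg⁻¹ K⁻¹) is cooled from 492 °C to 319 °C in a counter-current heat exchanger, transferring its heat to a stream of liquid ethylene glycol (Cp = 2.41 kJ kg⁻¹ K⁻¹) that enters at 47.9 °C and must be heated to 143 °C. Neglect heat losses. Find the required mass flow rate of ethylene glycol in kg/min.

ṁ_c = 91.1 kg/min

Heat released by hot stream: Q = 232 × 0.520 × (492 − 319) = 20871 kJ/min
Energy balance on cold side (adiabatic exchanger): Q = ṁ_c·Cp_c·(T_c,out − T_c,in)
ṁ_c = 20871 / [2.41 × (143 − 47.9)] = 91.063 kg/min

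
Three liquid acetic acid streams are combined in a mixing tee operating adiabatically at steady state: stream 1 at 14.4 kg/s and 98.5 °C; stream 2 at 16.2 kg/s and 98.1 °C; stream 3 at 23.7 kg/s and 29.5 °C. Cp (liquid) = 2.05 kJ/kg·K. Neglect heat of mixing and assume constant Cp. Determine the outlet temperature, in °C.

T_out = 68.3 °C

Adiabatic, steady state ⇒ Σ ṁᵢCp,ᵢ(T_out − Tᵢ) = 0
T_out = Σ ṁᵢCp,ᵢTᵢ / Σ ṁᵢCp,ᵢ
      = 7598.9 / 111.31 = 68.265 °C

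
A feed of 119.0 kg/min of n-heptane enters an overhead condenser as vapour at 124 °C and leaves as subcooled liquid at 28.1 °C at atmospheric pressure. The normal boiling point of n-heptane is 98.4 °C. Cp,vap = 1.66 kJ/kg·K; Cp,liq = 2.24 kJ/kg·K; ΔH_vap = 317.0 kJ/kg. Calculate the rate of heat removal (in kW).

vapour 124→98.4 °C: -42.496 kJ/kg
condensation at 98.4 °C: -317 kJ/kg
liquid 98.4→28.1 °C: -157.47 kJ/kg
Δh = -42.496 + -317 + -157.47 = -516.97 kJ/kg
Q = ṁ·Δh = 119.0 kg/min × -516.97 kJ/kg = -61519 kJ/min
|Q| = 1025.3 kW

Q_c = 1030 kW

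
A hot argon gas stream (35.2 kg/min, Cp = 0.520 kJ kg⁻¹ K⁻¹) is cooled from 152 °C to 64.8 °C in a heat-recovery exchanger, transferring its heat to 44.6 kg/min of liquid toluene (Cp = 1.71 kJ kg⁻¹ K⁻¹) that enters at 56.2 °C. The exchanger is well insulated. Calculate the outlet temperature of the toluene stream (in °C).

T_c,out = 77.1 °C

Heat released by hot stream: Q = 35.2 × 0.520 × (152 − 64.8) = 1596.1 kJ/min
Energy balance on cold side (adiabatic exchanger): Q = ṁ_c·Cp_c·(T_c,out − T_c,in)
T_c,out = 56.2 + 1596.1/(44.6 × 1.71) = 77.128 °C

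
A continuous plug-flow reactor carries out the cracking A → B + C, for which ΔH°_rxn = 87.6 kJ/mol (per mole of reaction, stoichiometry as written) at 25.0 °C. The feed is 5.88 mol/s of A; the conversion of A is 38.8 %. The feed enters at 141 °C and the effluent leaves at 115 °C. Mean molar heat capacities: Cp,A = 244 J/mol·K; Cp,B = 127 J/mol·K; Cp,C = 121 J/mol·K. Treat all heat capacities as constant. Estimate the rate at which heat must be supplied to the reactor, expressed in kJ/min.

Extent of reaction ξ = 0.388 × 5.88 = 2.2814 mol/s
Reaction term: ξ·ΔH°_rxn = 2.2814 × 87.6 = 199.85 kJ/s
Sensible, feed 141→25 °C: -166.43 kJ/s
Outlet flows (mol/s): A 3.5986, B 2.2814, C 2.2814
Sensible, products 25→115 °C: 129.95 kJ/s
Q = ΔH = 163.37 kJ/s = 163.37 kW
Heat supplied = 9802.4 kJ/min

Q_in = 9800 kJ/min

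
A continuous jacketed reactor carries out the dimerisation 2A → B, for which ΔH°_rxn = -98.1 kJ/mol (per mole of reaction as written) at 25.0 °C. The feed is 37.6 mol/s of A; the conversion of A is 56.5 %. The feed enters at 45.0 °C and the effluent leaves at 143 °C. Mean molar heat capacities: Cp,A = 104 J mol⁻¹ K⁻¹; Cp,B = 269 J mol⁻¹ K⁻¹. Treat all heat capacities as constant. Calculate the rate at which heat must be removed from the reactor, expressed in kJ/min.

Q_out = 34900 kJ/min

Extent of reaction ξ = 0.565 × 37.6 / 2 = 10.622 mol/s
Reaction term: ξ·ΔH°_rxn = 10.622 × -98.1 = -1042 kJ/s
Sensible, feed 45.0→25 °C: -78.208 kJ/s
Outlet flows (mol/s): A 16.356, B 10.622
Sensible, products 25→143 °C: 537.88 kJ/s
Q = ΔH = -582.34 kJ/s = -582.34 kW
Heat removed = 34941 kJ/min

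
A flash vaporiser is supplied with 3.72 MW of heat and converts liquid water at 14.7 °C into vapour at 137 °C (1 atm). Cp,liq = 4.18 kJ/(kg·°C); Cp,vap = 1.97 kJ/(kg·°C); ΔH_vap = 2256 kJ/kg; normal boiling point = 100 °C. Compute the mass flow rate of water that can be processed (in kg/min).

ṁ = 83.1 kg/min

Δh = 4.18×(100−14.7) + 2256 + 1.97×(137−100) = 2685.4 kJ/kg
Q = 3.72 MW = 3720 kJ/s = 223200 kJ/min
ṁ = Q/Δh = 223200 / 2685.4 = 83.115 kg/min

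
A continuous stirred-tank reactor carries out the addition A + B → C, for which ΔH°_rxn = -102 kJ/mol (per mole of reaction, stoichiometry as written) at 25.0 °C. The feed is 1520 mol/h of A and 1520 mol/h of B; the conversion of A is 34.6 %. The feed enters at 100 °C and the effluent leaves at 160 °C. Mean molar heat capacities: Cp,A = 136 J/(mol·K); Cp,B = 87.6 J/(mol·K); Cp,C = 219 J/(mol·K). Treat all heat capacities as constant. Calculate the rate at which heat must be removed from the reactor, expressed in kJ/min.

Extent of reaction ξ = 0.346 × 1520 = 525.92 mol/h
Reaction term: ξ·ΔH°_rxn = 525.92 × -102 = -53644 kJ/h
Sensible, feed 100→25 °C: -25490 kJ/h
Outlet flows (mol/h): A 994.08, B 994.08, C 525.92
Sensible, products 25→160 °C: 45556 kJ/h
Q = ΔH = -33578 kJ/h = -9.3273 kW
Heat removed = 559.64 kJ/min

Q_out = 560 kJ/min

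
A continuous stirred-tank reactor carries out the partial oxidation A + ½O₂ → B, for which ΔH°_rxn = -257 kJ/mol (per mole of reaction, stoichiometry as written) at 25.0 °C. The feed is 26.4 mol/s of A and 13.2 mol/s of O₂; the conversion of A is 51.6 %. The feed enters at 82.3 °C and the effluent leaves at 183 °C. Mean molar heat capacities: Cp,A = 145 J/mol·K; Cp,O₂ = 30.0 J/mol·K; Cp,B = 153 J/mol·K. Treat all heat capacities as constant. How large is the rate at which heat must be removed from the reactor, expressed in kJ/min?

Q_out = 185000 kJ/min

Extent of reaction ξ = 0.516 × 26.4 = 13.622 mol/s
Reaction term: ξ·ΔH°_rxn = 13.622 × -257 = -3501 kJ/s
Sensible, feed 82.3→25 °C: -242.04 kJ/s
Outlet flows (mol/s): A 12.778, O₂ 6.3888, B 13.622
Sensible, products 25→183 °C: 652.33 kJ/s
Q = ΔH = -3090.7 kJ/s = -3090.7 kW
Heat removed = 185440 kJ/min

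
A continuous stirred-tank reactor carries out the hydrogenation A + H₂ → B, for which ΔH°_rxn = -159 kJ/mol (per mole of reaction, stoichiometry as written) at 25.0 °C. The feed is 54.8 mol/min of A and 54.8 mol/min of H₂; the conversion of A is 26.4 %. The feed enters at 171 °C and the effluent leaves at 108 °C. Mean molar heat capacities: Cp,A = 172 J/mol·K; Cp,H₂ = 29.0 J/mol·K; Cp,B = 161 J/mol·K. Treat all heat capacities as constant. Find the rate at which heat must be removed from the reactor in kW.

Q_out = 50.7 kW

Extent of reaction ξ = 0.264 × 54.8 = 14.467 mol/min
Reaction term: ξ·ΔH°_rxn = 14.467 × -159 = -2300.3 kJ/min
Sensible, feed 171→25 °C: -1608.2 kJ/min
Outlet flows (mol/min): A 40.333, H₂ 40.333, B 14.467
Sensible, products 25→108 °C: 866.2 kJ/min
Q = ΔH = -3042.2 kJ/min = -50.704 kW
Heat removed = 50.704 kW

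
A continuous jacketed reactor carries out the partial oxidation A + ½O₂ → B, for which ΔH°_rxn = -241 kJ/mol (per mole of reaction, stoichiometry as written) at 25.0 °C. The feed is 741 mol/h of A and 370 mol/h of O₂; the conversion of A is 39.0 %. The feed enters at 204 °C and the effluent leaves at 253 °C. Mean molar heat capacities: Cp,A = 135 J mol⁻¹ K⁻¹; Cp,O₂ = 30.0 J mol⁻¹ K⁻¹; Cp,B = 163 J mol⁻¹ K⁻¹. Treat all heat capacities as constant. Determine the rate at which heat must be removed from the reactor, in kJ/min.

Extent of reaction ξ = 0.390 × 741 = 288.99 mol/h
Reaction term: ξ·ΔH°_rxn = 288.99 × -241 = -69647 kJ/h
Sensible, feed 204→25 °C: -19893 kJ/h
Outlet flows (mol/h): A 452.01, O₂ 225.5, B 288.99
Sensible, products 25→253 °C: 26195 kJ/h
Q = ΔH = -63344 kJ/h = -17.596 kW
Heat removed = 1055.7 kJ/min

Q_out = 1060 kJ/min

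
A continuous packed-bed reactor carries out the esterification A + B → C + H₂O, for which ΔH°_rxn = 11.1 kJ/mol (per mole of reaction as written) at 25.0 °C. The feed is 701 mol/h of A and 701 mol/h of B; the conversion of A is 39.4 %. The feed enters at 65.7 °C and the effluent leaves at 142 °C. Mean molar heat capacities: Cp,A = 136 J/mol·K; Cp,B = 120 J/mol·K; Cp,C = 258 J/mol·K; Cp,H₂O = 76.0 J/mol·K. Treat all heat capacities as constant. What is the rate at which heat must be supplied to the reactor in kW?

Extent of reaction ξ = 0.394 × 701 = 276.19 mol/h
Reaction term: ξ·ΔH°_rxn = 276.19 × 11.1 = 3065.8 kJ/h
Sensible, feed 65.7→25 °C: -7303.9 kJ/h
Outlet flows (mol/h): A 424.81, B 424.81, C 276.19, H₂O 276.19
Sensible, products 25→142 °C: 23517 kJ/h
Q = ΔH = 19279 kJ/h = 5.3552 kW
Heat supplied = 5.3552 kW

Q_in = 5.36 kW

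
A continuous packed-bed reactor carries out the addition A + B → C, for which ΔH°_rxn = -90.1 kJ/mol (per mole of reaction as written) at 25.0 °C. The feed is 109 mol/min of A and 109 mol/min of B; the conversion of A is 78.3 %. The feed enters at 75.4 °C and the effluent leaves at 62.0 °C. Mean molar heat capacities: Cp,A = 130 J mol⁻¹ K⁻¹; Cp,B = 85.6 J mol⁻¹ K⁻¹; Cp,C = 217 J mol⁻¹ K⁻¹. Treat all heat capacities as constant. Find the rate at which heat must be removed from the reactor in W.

Q_out = 133000 W

Extent of reaction ξ = 0.783 × 109 = 85.347 mol/min
Reaction term: ξ·ΔH°_rxn = 85.347 × -90.1 = -7689.8 kJ/min
Sensible, feed 75.4→25 °C: -1184.4 kJ/min
Outlet flows (mol/min): A 23.653, B 23.653, C 85.347
Sensible, products 25→62.0 °C: 873.94 kJ/min
Q = ΔH = -8000.2 kJ/min = -133.34 kW
Heat removed = 133340 W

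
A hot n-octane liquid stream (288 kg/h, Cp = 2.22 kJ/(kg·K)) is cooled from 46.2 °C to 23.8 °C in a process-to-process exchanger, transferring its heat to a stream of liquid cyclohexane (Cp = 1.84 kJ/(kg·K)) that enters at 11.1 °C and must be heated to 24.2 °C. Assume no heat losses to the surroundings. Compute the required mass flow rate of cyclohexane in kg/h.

Heat released by hot stream: Q = 288 × 2.22 × (46.2 − 23.8) = 14322 kJ/h
Energy balance on cold side (adiabatic exchanger): Q = ṁ_c·Cp_c·(T_c,out − T_c,in)
ṁ_c = 14322 / [1.84 × (24.2 − 11.1)] = 594.16 kg/h

ṁ_c = 594 kg/h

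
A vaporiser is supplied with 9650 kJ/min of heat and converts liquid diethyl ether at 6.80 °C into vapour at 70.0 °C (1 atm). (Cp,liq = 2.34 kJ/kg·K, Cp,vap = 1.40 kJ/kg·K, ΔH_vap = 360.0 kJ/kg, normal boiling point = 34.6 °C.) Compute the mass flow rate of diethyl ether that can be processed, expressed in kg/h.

ṁ = 1220 kg/h

Δh = 2.34×(34.6−6.80) + 360.0 + 1.40×(70.0−34.6) = 474.61 kJ/kg
Q = 9650 kJ/min = 160.83 kJ/s = 579000 kJ/h
ṁ = Q/Δh = 579000 / 474.61 = 1219.9 kg/h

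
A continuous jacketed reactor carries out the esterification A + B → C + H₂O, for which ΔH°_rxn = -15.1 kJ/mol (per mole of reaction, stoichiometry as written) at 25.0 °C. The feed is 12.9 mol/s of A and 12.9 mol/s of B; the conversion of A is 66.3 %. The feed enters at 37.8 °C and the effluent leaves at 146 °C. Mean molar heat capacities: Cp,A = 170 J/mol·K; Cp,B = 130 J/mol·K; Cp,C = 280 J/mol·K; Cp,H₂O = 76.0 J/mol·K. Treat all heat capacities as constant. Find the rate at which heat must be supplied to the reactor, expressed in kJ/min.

Extent of reaction ξ = 0.663 × 12.9 = 8.5527 mol/s
Reaction term: ξ·ΔH°_rxn = 8.5527 × -15.1 = -129.15 kJ/s
Sensible, feed 37.8→25 °C: -49.536 kJ/s
Outlet flows (mol/s): A 4.3473, B 4.3473, C 8.5527, H₂O 8.5527
Sensible, products 25→146 °C: 526.22 kJ/s
Q = ΔH = 347.54 kJ/s = 347.54 kW
Heat supplied = 20852 kJ/min

Q_in = 20900 kJ/min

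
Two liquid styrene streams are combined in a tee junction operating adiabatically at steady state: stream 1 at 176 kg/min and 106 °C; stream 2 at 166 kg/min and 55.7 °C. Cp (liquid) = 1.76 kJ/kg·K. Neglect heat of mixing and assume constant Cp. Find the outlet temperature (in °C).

No heat crosses the boundary, so H_out = H_in.
Σ ṁᵢCp,ᵢTᵢ = 176×1.76×106 + 166×1.76×55.7 = 49108
Σ ṁᵢCp,ᵢ = 176×1.76 + 166×1.76 = 601.92
T_out = 49108 / 601.92 = 81.585 °C

T_out = 81.6 °C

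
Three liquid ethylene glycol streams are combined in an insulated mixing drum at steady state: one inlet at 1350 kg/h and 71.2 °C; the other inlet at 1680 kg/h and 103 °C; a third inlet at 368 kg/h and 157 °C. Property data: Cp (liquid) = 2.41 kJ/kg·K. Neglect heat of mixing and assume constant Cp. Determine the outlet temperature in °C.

Adiabatic, steady state ⇒ Σ ṁᵢCp,ᵢ(T_out − Tᵢ) = 0
T_out = Σ ṁᵢCp,ᵢTᵢ / Σ ṁᵢCp,ᵢ
      = 787920 / 8189.2 = 96.214 °C

T_out = 96.2 °C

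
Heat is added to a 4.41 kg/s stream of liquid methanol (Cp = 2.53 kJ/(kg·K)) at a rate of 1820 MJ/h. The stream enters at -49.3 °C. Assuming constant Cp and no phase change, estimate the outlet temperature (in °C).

Q = 1820 MJ/h = 505.56 kJ/s
ΔT = Q/(ṁ·Cp) = 505.56/(4.41×2.53) = 45.312 K
T_out = -49.3 + 45.312 = -3.9884 °C

T_out = -3.99 °C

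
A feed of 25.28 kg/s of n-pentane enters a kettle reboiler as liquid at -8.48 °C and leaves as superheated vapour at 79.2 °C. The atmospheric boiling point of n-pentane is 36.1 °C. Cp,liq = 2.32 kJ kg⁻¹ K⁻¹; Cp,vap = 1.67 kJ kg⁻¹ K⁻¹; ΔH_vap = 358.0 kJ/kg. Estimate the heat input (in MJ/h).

Q = 48500 MJ/h

liquid -8.48→36.1 °C: 103.43 kJ/kg
vaporisation at 36.1 °C: 358 kJ/kg
vapour 36.1→79.2 °C: 71.977 kJ/kg
Δh = 103.43 + 358 + 71.977 = 533.4 kJ/kg
Q = ṁ·Δh = 25.28 kg/s × 533.4 kJ/kg = 13484 kJ/s
|Q| = 13484 kW = 48544 MJ/h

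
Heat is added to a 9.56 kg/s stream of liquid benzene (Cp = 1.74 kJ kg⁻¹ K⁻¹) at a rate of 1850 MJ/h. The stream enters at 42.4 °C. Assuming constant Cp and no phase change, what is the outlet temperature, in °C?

T_out = 73.3 °C

Q = 1850 MJ/h = 513.89 kJ/s
ΔT = Q/(ṁ·Cp) = 513.89/(9.56×1.74) = 30.893 K
T_out = 42.4 + 30.893 = 73.293 °C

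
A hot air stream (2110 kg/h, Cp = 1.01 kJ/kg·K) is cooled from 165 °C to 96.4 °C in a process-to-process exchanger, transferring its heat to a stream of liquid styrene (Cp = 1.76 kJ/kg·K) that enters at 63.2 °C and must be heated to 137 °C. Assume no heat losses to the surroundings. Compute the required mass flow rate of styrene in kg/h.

ṁ_c = 1130 kg/h

Heat released by hot stream: Q = 2110 × 1.01 × (165 − 96.4) = 146190 kJ/h
Energy balance on cold side (adiabatic exchanger): Q = ṁ_c·Cp_c·(T_c,out − T_c,in)
ṁ_c = 146190 / [1.76 × (137 − 63.2)] = 1125.5 kg/h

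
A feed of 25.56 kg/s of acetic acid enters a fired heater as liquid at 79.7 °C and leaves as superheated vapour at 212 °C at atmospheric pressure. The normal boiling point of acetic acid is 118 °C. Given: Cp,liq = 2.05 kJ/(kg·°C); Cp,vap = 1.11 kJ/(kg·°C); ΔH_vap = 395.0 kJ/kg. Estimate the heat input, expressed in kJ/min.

Q = 886000 kJ/min

liquid 79.7→118 °C: 78.515 kJ/kg
vaporisation at 118 °C: 395 kJ/kg
vapour 118→212 °C: 104.34 kJ/kg
Δh = 78.515 + 395 + 104.34 = 577.86 kJ/kg
Q = ṁ·Δh = 25.56 kg/s × 577.86 kJ/kg = 14770 kJ/s
|Q| = 14770 kW = 886200 kJ/min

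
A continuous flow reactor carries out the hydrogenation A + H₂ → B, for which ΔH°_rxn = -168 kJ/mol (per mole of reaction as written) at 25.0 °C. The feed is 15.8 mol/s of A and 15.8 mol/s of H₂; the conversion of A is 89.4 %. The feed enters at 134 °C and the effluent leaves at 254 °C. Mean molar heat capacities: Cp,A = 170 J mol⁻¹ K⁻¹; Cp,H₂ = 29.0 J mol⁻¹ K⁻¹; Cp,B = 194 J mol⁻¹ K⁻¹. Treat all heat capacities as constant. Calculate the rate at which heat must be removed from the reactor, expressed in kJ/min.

Extent of reaction ξ = 0.894 × 15.8 = 14.125 mol/s
Reaction term: ξ·ΔH°_rxn = 14.125 × -168 = -2373 kJ/s
Sensible, feed 134→25 °C: -342.72 kJ/s
Outlet flows (mol/s): A 1.6748, H₂ 1.6748, B 14.125
Sensible, products 25→254 °C: 703.85 kJ/s
Q = ΔH = -2011.9 kJ/s = -2011.9 kW
Heat removed = 120710 kJ/min

Q_out = 121000 kJ/min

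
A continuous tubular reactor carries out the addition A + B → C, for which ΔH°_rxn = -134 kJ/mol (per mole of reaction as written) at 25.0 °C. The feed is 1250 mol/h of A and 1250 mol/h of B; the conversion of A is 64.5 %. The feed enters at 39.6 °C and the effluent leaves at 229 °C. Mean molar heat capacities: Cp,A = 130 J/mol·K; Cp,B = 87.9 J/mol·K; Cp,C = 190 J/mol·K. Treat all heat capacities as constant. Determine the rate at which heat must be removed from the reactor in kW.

Extent of reaction ξ = 0.645 × 1250 = 806.25 mol/h
Reaction term: ξ·ΔH°_rxn = 806.25 × -134 = -108040 kJ/h
Sensible, feed 39.6→25 °C: -3976.7 kJ/h
Outlet flows (mol/h): A 443.75, B 443.75, C 806.25
Sensible, products 25→229 °C: 50976 kJ/h
Q = ΔH = -61039 kJ/h = -16.955 kW
Heat removed = 16.955 kW

Q_out = 17.0 kW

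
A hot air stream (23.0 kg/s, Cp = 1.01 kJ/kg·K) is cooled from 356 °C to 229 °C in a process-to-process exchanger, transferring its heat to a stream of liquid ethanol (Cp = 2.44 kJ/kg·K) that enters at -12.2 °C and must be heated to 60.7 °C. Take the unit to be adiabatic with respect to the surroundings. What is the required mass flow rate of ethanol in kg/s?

ṁ_c = 16.6 kg/s

Heat released by hot stream: Q = 23.0 × 1.01 × (356 − 229) = 2950.2 kJ/s
Energy balance on cold side (adiabatic exchanger): Q = ṁ_c·Cp_c·(T_c,out − T_c,in)
ṁ_c = 2950.2 / [2.44 × (60.7 − -12.2)] = 16.586 kg/s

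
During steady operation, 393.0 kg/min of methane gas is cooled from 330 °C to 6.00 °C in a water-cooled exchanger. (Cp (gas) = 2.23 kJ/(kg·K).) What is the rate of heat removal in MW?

Q = ṁ·Cp·ΔT = 393.0 × 2.23 × (6.00 − 330) = -283950 kJ/min
Converting: 283950 / 60 s = 4732.5 kW
Cooling duty = 4.7325 MW

Q_c = 4.73 MW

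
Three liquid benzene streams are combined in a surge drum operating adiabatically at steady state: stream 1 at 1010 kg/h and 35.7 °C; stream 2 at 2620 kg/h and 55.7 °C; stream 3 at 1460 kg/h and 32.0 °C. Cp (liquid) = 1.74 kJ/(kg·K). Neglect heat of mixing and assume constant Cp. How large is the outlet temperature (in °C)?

T_out = 44.9 °C

Adiabatic, steady state ⇒ Σ ṁᵢCp,ᵢ(T_out − Tᵢ) = 0
T_out = Σ ṁᵢCp,ᵢTᵢ / Σ ṁᵢCp,ᵢ
      = 397960 / 8856.6 = 44.933 °C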